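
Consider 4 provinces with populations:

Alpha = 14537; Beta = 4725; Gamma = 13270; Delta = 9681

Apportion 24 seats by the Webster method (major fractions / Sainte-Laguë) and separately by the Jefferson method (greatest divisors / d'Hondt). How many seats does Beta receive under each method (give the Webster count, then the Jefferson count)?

Webster: Alpha 8, Beta 3, Gamma 8, Delta 5.
Jefferson: Alpha 9, Beta 2, Gamma 8, Delta 5.
Beta gets 3 under Webster and 2 under Jefferson.

3 and 2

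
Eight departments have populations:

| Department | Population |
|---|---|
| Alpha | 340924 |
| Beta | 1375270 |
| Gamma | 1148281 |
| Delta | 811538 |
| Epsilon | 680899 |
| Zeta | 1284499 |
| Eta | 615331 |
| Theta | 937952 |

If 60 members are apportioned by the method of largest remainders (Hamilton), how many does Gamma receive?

The standard divisor is 7194694/60 ≈ 119911.567.
Standard quotas: Alpha 2.8431, Beta 11.4690, Gamma 9.5761, Delta 6.7678, Epsilon 5.6783, Zeta 10.7121, Eta 5.1315, Theta 7.8220.
Lower quotas: Alpha 2, Beta 11, Gamma 9, Delta 6, Epsilon 5, Zeta 10, Eta 5, Theta 7 (sum 55, leaving 5 seats).
Remainders in descending order: Alpha 0.8431, Theta 0.8220, Delta 0.7678, Zeta 0.7121, Epsilon 0.6783, Gamma 0.5761, Beta 0.4690, Eta 0.1315.
The surplus seats go to Alpha, Theta, Delta, Zeta, Epsilon.
Gamma receives 9.

9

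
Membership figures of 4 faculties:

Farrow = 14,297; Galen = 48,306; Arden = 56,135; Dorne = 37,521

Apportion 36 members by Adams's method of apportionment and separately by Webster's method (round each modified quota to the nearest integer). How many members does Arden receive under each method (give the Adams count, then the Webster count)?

12 and 13

Adams: Farrow 4, Galen 11, Arden 12, Dorne 9.
Webster: Farrow 3, Galen 11, Arden 13, Dorne 9.
Arden gets 12 under Adams and 13 under Webster.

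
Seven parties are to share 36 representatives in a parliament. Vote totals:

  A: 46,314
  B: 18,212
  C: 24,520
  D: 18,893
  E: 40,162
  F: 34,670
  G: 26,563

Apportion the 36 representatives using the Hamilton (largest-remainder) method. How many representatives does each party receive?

A: 8, B: 3, C: 4, D: 3, E: 7, F: 6, G: 5

The standard divisor is 209334/36 ≈ 5814.833.
Standard quotas: A 7.9648, B 3.1320, C 4.2168, D 3.2491, E 6.9068, F 5.9623, G 4.5681.
Lower quotas: A 7, B 3, C 4, D 3, E 6, F 5, G 4 (sum 32, leaving 4 seats).
Remainders in descending order: A 0.9648, F 0.9623, E 0.9068, G 0.5681, D 0.2491, C 0.2168, B 0.1320.
Largest remainders: A, F, E, G receive the extra seats.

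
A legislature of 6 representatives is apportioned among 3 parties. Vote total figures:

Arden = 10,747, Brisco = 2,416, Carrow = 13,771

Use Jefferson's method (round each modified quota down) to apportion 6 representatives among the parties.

Arden: 3, Brisco: 0, Carrow: 3

Standard divisor 26934/6 ≈ 4489; standard quotas: Arden 2.394, Brisco 0.538, Carrow 3.068.
Rounding down gives 2, 0, 3 = 5 seats, so the divisor must be adjusted.
With modified divisor 3500: modified quotas Arden 3.071, Brisco 0.690, Carrow 3.935.
Rounding down: Arden 3, Brisco 0, Carrow 3 (total 6).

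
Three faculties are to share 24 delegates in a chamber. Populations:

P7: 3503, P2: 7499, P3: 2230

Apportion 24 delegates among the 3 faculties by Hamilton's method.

P7: 6, P2: 14, P3: 4

The standard divisor is 13232/24 ≈ 551.333.
Standard quotas: P7 6.3537, P2 13.6016, P3 4.0447.
Lower quotas: P7 6, P2 13, P3 4 (sum 23, leaving 1 seat).
Remainders in descending order: P2 0.6016, P7 0.3537, P3 0.0447.
The surplus seat goes to P2.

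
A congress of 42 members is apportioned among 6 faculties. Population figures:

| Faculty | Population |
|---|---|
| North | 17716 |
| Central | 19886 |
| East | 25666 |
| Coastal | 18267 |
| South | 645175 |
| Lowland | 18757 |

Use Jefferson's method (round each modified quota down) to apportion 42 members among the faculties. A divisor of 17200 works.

With modified divisor 17200: modified quotas North 1.030, Central 1.156, East 1.492, Coastal 1.062, South 37.510, Lowland 1.091.
Rounding down: North 1, Central 1, East 1, Coastal 1, South 37, Lowland 1 (total 42).

North=1, Central=1, East=1, Coastal=1, South=37, Lowland=1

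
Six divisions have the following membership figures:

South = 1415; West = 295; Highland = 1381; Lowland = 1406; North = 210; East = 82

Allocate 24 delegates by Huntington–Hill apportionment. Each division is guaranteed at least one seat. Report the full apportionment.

With divisor 211: modified quotas South 6.706, West 1.398, Highland 6.545, Lowland 6.664, North 0.995, East 0.389.
Geometric-mean thresholds: South √(6·7)=6.481, West √(1·2)=1.414, Highland √(6·7)=6.481, Lowland √(6·7)=6.481, North (min 1), East (min 1).
Each quota rounded against its threshold gives South 7, West 1, Highland 7, Lowland 7, North 1, East 1 (total 24).

South=7, West=1, Highland=7, Lowland=7, North=1, East=1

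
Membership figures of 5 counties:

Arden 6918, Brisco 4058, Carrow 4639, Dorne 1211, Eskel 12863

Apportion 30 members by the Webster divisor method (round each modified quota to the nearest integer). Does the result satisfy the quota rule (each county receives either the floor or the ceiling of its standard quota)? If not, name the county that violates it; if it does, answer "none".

none

Standard quotas: Arden 6.990, Brisco 4.101, Carrow 4.688, Dorne 1.224, Eskel 12.998.
Webster allocation: Arden 7, Brisco 4, Carrow 5, Dorne 1, Eskel 13.
Every allocation lies between the lower and upper quota.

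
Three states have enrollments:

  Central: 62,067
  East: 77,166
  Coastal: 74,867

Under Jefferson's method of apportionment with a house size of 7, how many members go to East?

3

Standard divisor 214100/7 ≈ 30585.714; standard quotas: Central 2.029, East 2.523, Coastal 2.448.
Rounding down gives 2, 2, 2 = 6 seats, so the divisor must be adjusted.
With modified divisor 25300: modified quotas Central 2.453, East 3.050, Coastal 2.959.
Rounding down: Central 2, East 3, Coastal 2 (total 7).
East receives 3.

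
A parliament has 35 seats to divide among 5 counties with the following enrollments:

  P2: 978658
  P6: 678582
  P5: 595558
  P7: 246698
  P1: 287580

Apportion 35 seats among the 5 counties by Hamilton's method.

P2 12; P6 9; P5 7; P7 3; P1 4

The standard divisor is 2787076/35 ≈ 79630.743.
Standard quotas: P2 12.2900, P6 8.5216, P5 7.4790, P7 3.0980, P1 3.6114.
Lower quotas: P2 12, P6 8, P5 7, P7 3, P1 3 (sum 33, leaving 2 seats).
Remainders in descending order: P1 0.6114, P6 0.5216, P5 0.4790, P2 0.2900, P7 0.0980.
Largest remainders: P1, P6 receive the extra seats.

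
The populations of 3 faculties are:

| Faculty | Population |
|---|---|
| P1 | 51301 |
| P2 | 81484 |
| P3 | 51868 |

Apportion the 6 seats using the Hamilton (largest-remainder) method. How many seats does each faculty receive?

The standard divisor is 184653/6 ≈ 30775.5.
Standard quotas: P1 1.6669, P2 2.6477, P3 1.6854.
Lower quotas: P1 1, P2 2, P3 1 (sum 4, leaving 2 seats).
Remainders in descending order: P3 0.6854, P1 0.6669, P2 0.6477.
Largest remainders: P3, P1 receive the extra seats.

P1 2; P2 2; P3 2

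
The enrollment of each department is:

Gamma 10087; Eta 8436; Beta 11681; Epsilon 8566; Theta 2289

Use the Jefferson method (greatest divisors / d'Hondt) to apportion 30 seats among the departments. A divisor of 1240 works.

With modified divisor 1240: modified quotas Gamma 8.135, Eta 6.803, Beta 9.420, Epsilon 6.908, Theta 1.846.
Rounding down: Gamma 8, Eta 6, Beta 9, Epsilon 6, Theta 1 (total 30).

Gamma 8, Eta 6, Beta 9, Epsilon 6, Theta 1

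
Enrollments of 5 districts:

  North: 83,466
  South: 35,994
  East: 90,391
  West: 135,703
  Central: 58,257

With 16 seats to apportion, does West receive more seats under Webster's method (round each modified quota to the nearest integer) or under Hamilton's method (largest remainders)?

Webster: North 3, South 1, East 4, West 6, Central 2.
Hamilton: North 3, South 2, East 4, West 5, Central 2.
West gets 6 under Webster and 5 under Hamilton.

Webster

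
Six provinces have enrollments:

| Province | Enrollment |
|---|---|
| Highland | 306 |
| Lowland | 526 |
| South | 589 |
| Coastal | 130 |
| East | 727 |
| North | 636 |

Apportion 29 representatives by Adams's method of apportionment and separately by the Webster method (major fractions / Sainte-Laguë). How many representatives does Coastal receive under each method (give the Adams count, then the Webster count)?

2 and 1

Adams: Highland 3, Lowland 5, South 6, Coastal 2, East 7, North 6.
Webster: Highland 3, Lowland 5, South 6, Coastal 1, East 7, North 7.
Coastal gets 2 under Adams and 1 under Webster.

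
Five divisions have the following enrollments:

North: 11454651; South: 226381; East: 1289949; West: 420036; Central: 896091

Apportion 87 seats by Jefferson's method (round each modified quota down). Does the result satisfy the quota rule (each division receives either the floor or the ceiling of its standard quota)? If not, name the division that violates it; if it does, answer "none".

Standard quotas: North 69.752, South 1.379, East 7.855, West 2.558, Central 5.457.
Jefferson allocation: North 71, South 1, East 8, West 2, Central 5.
North has quota 69.752 (lower 69, upper 70) but receives 71 — outside the quota interval.

North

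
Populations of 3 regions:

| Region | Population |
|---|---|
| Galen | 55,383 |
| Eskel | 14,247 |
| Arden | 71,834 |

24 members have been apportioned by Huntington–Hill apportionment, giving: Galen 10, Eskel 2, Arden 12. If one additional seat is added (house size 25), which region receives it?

Eskel

Priority for the next seat is population ÷ (√(s·(s+1))).
Priorities: Galen 5280.562, Eskel 5816.313, Arden 5751.323.
Highest priority: Eskel.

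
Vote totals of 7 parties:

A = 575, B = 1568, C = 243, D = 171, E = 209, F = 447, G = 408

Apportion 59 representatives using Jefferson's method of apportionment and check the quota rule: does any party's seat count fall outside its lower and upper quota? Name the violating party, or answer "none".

B

Standard quotas: A 9.369, B 25.549, C 3.959, D 2.786, E 3.405, F 7.283, G 6.648.
Jefferson allocation: A 9, B 27, C 4, D 2, E 3, F 7, G 7.
B has quota 25.549 (lower 25, upper 26) but receives 27 — outside the quota interval.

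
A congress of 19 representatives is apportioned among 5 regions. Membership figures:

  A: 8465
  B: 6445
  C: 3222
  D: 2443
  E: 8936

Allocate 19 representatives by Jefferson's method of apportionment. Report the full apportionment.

A 6, B 4, C 2, D 1, E 6

Standard divisor 29511/19 ≈ 1553.211; standard quotas: A 5.450, B 4.149, C 2.074, D 1.573, E 5.753.
Rounding down gives 5, 4, 2, 1, 5 = 17 seats, so the divisor must be adjusted.
With modified divisor 1300: modified quotas A 6.512, B 4.958, C 2.478, D 1.879, E 6.874.
Rounding down: A 6, B 4, C 2, D 1, E 6 (total 19).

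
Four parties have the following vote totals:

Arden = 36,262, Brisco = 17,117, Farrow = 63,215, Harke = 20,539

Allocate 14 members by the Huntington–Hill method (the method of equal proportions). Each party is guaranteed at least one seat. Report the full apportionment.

With divisor 10111: modified quotas Arden 3.586, Brisco 1.693, Farrow 6.252, Harke 2.031.
Geometric-mean thresholds: Arden √(3·4)=3.464, Brisco √(1·2)=1.414, Farrow √(6·7)=6.481, Harke √(2·3)=2.449.
Each quota rounded against its threshold gives Arden 4, Brisco 2, Farrow 6, Harke 2 (total 14).

Arden: 4, Brisco: 2, Farrow: 6, Harke: 2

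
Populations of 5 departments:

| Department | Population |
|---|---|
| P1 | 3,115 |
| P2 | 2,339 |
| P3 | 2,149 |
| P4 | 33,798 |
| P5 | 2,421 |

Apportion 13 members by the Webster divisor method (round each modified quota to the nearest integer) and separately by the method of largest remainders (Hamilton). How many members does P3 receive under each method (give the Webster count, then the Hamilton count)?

Webster: P1 1, P2 1, P3 1, P4 9, P5 1.
Hamilton: P1 1, P2 1, P3 0, P4 10, P5 1.
P3 gets 1 under Webster and 0 under Hamilton.

1 and 0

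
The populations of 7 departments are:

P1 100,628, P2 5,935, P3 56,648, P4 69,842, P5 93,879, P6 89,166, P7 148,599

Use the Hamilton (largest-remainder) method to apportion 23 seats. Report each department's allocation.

P1 4, P2 0, P3 2, P4 3, P5 4, P6 4, P7 6

Total 564697; standard divisor 564697/23 ≈ 24552.043.
Standard quotas: P1 4.0986, P2 0.2417, P3 2.3073, P4 2.8447, P5 3.8237, P6 3.6317, P7 6.0524.
Lower quotas: P1 4, P2 0, P3 2, P4 2, P5 3, P6 3, P7 6 (sum 20, leaving 3 seats).
Remainders in descending order: P4 0.8447, P5 0.8237, P6 0.6317, P3 0.3073, P2 0.2417, P1 0.0986, P7 0.0524.
The surplus seats go to P4, P5, P6.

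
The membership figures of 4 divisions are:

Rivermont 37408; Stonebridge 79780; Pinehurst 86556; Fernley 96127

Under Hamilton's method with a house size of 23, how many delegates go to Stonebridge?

6

Standard divisor: 299871 ÷ 23 ≈ 13037.87.
Standard quotas: Rivermont 2.8692, Stonebridge 6.1191, Pinehurst 6.6388, Fernley 7.3729.
Lower quotas: Rivermont 2, Stonebridge 6, Pinehurst 6, Fernley 7 (sum 21, leaving 2 seats).
Remainders in descending order: Rivermont 0.8692, Pinehurst 0.6388, Fernley 0.3729, Stonebridge 0.1191.
The surplus seats go to Rivermont, Pinehurst.
Stonebridge receives 6.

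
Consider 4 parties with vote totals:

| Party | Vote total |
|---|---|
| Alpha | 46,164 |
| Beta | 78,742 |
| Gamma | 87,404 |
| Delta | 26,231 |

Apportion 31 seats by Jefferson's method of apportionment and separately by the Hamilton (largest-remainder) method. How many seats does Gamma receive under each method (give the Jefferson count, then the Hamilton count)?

12 and 11

Jefferson: Alpha 6, Beta 10, Gamma 12, Delta 3.
Hamilton: Alpha 6, Beta 10, Gamma 11, Delta 4.
Gamma gets 12 under Jefferson and 11 under Hamilton.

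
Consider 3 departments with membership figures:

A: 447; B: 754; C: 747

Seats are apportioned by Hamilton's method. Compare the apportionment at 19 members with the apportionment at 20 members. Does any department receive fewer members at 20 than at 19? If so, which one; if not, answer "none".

A

At 19 seats: A 5, B 7, C 7.
At 20 seats: A 4, B 8, C 8.
A drops from 5 to 4.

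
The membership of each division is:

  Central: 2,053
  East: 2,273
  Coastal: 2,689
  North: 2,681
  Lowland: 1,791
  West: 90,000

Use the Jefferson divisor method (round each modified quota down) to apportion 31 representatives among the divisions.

Central 0; East 0; Coastal 0; North 0; Lowland 0; West 31

Standard divisor 101487/31 ≈ 3273.774; standard quotas: Central 0.627, East 0.694, Coastal 0.821, North 0.819, Lowland 0.547, West 27.491.
Rounding down gives 0, 0, 0, 0, 0, 27 = 27 seats, so the divisor must be adjusted.
With modified divisor 2900: modified quotas Central 0.708, East 0.784, Coastal 0.927, North 0.924, Lowland 0.618, West 31.034.
Rounding down: Central 0, East 0, Coastal 0, North 0, Lowland 0, West 31 (total 31).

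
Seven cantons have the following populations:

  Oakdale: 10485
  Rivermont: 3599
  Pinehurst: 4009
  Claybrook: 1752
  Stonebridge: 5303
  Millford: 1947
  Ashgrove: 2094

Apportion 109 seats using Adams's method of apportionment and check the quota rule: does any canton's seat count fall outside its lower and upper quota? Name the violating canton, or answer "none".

Oakdale

Standard quotas: Oakdale 39.154, Rivermont 13.440, Pinehurst 14.971, Claybrook 6.542, Stonebridge 19.803, Millford 7.271, Ashgrove 7.820.
Adams allocation: Oakdale 38, Rivermont 13, Pinehurst 15, Claybrook 7, Stonebridge 20, Millford 8, Ashgrove 8.
Oakdale has quota 39.154 (lower 39, upper 40) but receives 38 — outside the quota interval.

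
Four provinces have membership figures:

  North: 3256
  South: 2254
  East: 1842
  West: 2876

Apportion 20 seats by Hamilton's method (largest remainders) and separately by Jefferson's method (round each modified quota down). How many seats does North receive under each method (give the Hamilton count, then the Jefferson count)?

Hamilton: North 6, South 4, East 4, West 6.
Jefferson: North 7, South 4, East 3, West 6.
North gets 6 under Hamilton and 7 under Jefferson.

6 and 7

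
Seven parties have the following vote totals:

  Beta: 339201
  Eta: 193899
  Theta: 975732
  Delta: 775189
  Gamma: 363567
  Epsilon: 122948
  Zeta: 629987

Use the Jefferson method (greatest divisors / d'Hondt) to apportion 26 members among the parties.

Standard divisor 3400523/26 ≈ 130789.346; standard quotas: Beta 2.593, Eta 1.483, Theta 7.460, Delta 5.927, Gamma 2.780, Epsilon 0.940, Zeta 4.817.
Rounding down gives 2, 1, 7, 5, 2, 0, 4 = 21 seats, so the divisor must be adjusted.
With modified divisor 117100: modified quotas Beta 2.897, Eta 1.656, Theta 8.332, Delta 6.620, Gamma 3.105, Epsilon 1.050, Zeta 5.380.
Rounding down: Beta 2, Eta 1, Theta 8, Delta 6, Gamma 3, Epsilon 1, Zeta 5 (total 26).

Beta 2, Eta 1, Theta 8, Delta 6, Gamma 3, Epsilon 1, Zeta 5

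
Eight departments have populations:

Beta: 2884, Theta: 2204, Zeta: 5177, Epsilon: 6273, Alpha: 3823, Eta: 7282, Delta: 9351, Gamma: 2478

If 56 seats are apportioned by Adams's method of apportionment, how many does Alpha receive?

Standard divisor 39472/56 ≈ 704.857; standard quotas: Beta 4.092, Theta 3.127, Zeta 7.345, Epsilon 8.900, Alpha 5.424, Eta 10.331, Delta 13.267, Gamma 3.516.
Rounding up gives 5, 4, 8, 9, 6, 11, 14, 4 = 61 seats, so the divisor must be adjusted.
With modified divisor 750: modified quotas Beta 3.845, Theta 2.939, Zeta 6.903, Epsilon 8.364, Alpha 5.097, Eta 9.709, Delta 12.468, Gamma 3.304.
Rounding up: Beta 4, Theta 3, Zeta 7, Epsilon 9, Alpha 6, Eta 10, Delta 13, Gamma 4 (total 56).
Alpha receives 6.

6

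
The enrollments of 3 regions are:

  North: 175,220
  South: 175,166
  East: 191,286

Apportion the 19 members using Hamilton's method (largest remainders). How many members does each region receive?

Standard divisor: 541672 ÷ 19 ≈ 28509.053.
Standard quotas: North 6.1461, South 6.1442, East 6.7097.
Lower quotas: North 6, South 6, East 6 (sum 18, leaving 1 seat).
Remainders in descending order: East 0.7097, North 0.1461, South 0.1442.
The surplus seat goes to East.

North=6, South=6, East=7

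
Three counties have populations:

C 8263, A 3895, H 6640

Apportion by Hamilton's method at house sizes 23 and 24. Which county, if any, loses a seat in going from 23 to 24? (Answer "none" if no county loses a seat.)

none

At 23 seats: C 10, A 5, H 8.
At 24 seats: C 11, A 5, H 8.
No county's allocation decreased.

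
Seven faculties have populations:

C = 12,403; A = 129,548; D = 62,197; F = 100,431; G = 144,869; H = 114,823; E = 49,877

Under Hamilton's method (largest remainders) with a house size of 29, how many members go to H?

5

Standard divisor: 614148 ÷ 29 ≈ 21177.517.
Standard quotas: C 0.5857, A 6.1172, D 2.9369, F 4.7423, G 6.8407, H 5.4219, E 2.3552.
Lower quotas: C 0, A 6, D 2, F 4, G 6, H 5, E 2 (sum 25, leaving 4 seats).
Remainders in descending order: D 0.9369, G 0.8407, F 0.7423, C 0.5857, H 0.4219, E 0.3552, A 0.1172.
Largest remainders: D, G, F, C receive the extra seats.
H receives 5.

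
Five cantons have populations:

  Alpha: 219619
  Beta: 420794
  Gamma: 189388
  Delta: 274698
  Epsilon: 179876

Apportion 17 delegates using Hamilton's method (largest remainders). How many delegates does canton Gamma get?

Standard divisor: 1284375 ÷ 17 ≈ 75551.471.
Standard quotas: Alpha 2.9069, Beta 5.5696, Gamma 2.5067, Delta 3.6359, Epsilon 2.3808.
Lower quotas: Alpha 2, Beta 5, Gamma 2, Delta 3, Epsilon 2 (sum 14, leaving 3 seats).
Remainders in descending order: Alpha 0.9069, Delta 0.6359, Beta 0.5696, Gamma 0.5067, Epsilon 0.3808.
Largest remainders: Alpha, Delta, Beta receive the extra seats.
Gamma receives 2.

2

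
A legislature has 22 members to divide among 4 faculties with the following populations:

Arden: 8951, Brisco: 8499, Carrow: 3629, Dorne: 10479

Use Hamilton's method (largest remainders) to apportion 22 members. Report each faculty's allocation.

The standard divisor is 31558/22 ≈ 1434.455.
Standard quotas: Arden 6.2400, Brisco 5.9249, Carrow 2.5299, Dorne 7.3052.
Lower quotas: Arden 6, Brisco 5, Carrow 2, Dorne 7 (sum 20, leaving 2 seats).
Remainders in descending order: Brisco 0.9249, Carrow 0.5299, Dorne 0.3052, Arden 0.2400.
Largest remainders: Brisco, Carrow receive the extra seats.

Arden 6, Brisco 6, Carrow 3, Dorne 7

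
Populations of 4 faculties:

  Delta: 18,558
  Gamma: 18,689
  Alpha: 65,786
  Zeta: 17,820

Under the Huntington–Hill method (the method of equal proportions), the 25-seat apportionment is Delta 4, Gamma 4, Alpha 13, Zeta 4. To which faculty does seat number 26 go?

Priority for the next seat is population ÷ (√(s·(s+1))).
Priorities: Delta 4149.695, Gamma 4178.987, Alpha 4876.383, Zeta 3984.673.
Highest priority: Alpha.

Alpha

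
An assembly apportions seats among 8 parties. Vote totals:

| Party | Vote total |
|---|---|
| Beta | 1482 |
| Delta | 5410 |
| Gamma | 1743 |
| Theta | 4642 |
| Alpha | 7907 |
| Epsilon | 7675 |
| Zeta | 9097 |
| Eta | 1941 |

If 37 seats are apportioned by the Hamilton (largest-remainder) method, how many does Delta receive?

5

The standard divisor is 39897/37 ≈ 1078.297.
Standard quotas: Beta 1.3744, Delta 5.0172, Gamma 1.6164, Theta 4.3049, Alpha 7.3329, Epsilon 7.1177, Zeta 8.4364, Eta 1.8001.
Lower quotas: Beta 1, Delta 5, Gamma 1, Theta 4, Alpha 7, Epsilon 7, Zeta 8, Eta 1 (sum 34, leaving 3 seats).
Remainders in descending order: Eta 0.8001, Gamma 0.6164, Zeta 0.4364, Beta 0.3744, Alpha 0.3329, Theta 0.3049, Epsilon 0.1177, Delta 0.0172.
Largest remainders: Eta, Gamma, Zeta receive the extra seats.
Delta receives 5.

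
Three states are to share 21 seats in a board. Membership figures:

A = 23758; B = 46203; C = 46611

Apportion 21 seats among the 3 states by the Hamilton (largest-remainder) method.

A=4, B=8, C=9

The standard divisor is 116572/21 ≈ 5551.048.
Standard quotas: A 4.2799, B 8.3233, C 8.3968.
Lower quotas: A 4, B 8, C 8 (sum 20, leaving 1 seat).
Remainders in descending order: C 0.3968, B 0.3233, A 0.2799.
Largest remainder: C receives the extra seat.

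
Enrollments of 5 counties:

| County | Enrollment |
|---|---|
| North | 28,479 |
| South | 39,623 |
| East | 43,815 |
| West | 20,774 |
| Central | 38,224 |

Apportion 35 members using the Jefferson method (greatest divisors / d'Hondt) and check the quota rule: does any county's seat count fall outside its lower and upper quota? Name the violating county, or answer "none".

none

Standard quotas: North 5.832, South 8.114, East 8.972, West 4.254, Central 7.828.
Jefferson allocation: North 6, South 8, East 9, West 4, Central 8.
Every allocation lies between the lower and upper quota.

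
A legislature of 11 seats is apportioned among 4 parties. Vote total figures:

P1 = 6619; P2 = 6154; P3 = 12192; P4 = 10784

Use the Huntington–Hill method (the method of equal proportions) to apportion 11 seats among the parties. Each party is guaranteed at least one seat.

With divisor 3316: modified quotas P1 1.996, P2 1.856, P3 3.677, P4 3.252.
Geometric-mean thresholds: P1 √(1·2)=1.414, P2 √(1·2)=1.414, P3 √(3·4)=3.464, P4 √(3·4)=3.464.
Each quota rounded against its threshold gives P1 2, P2 2, P3 4, P4 3 (total 11).

P1=2, P2=2, P3=4, P4=3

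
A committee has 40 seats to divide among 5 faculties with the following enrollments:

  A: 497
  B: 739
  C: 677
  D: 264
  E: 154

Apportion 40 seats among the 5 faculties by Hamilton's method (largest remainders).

A 8; B 13; C 12; D 4; E 3

The standard divisor is 2331/40 ≈ 58.275.
Standard quotas: A 8.529, B 12.681, C 11.617, D 4.530, E 2.643.
Lower quotas: A 8, B 12, C 11, D 4, E 2 (sum 37, leaving 3 seats).
Remainders in descending order: B 0.681, E 0.643, C 0.617, D 0.530, A 0.529.
Largest remainders: B, E, C receive the extra seats.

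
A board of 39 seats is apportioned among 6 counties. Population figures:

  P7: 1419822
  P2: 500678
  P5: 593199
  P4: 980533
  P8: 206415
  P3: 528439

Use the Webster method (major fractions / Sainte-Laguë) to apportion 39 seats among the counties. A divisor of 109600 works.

P7 13, P2 5, P5 5, P4 9, P8 2, P3 5

With modified divisor 109600: modified quotas P7 12.955, P2 4.568, P5 5.412, P4 8.946, P8 1.883, P3 4.822.
Rounding to the nearest integer: P7 13, P2 5, P5 5, P4 9, P8 2, P3 5 (total 39).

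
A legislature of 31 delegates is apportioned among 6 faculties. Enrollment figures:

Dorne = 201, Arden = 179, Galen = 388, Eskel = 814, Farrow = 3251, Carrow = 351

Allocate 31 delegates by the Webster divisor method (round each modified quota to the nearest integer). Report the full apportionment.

Dorne 1, Arden 1, Galen 2, Eskel 5, Farrow 20, Carrow 2

Standard divisor 5184/31 ≈ 167.226; standard quotas: Dorne 1.202, Arden 1.070, Galen 2.320, Eskel 4.868, Farrow 19.441, Carrow 2.099.
Rounding to the nearest integer gives 1, 1, 2, 5, 19, 2 = 30 seats, so the divisor must be adjusted.
With modified divisor 160: modified quotas Dorne 1.256, Arden 1.119, Galen 2.425, Eskel 5.088, Farrow 20.319, Carrow 2.194.
Rounding to the nearest integer: Dorne 1, Arden 1, Galen 2, Eskel 5, Farrow 20, Carrow 2 (total 31).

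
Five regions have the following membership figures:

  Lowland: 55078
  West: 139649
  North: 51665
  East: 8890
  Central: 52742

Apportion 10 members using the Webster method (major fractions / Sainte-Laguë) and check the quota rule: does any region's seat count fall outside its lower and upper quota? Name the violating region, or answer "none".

none

Standard quotas: Lowland 1.788, West 4.534, North 1.677, East 0.289, Central 1.712.
Webster allocation: Lowland 2, West 4, North 2, East 0, Central 2.
Every allocation lies between the lower and upper quota.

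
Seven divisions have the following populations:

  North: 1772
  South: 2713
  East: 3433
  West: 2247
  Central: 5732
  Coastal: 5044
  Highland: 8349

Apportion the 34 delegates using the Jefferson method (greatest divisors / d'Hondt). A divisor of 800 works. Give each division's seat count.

With modified divisor 800: modified quotas North 2.215, South 3.391, East 4.291, West 2.809, Central 7.165, Coastal 6.305, Highland 10.436.
Rounding down: North 2, South 3, East 4, West 2, Central 7, Coastal 6, Highland 10 (total 34).

North: 2; South: 3; East: 4; West: 2; Central: 7; Coastal: 6; Highland: 10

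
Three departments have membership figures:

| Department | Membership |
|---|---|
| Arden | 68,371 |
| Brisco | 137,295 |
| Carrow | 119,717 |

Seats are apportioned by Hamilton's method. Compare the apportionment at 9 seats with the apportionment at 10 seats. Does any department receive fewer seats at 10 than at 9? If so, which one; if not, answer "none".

At 9 seats: Arden 2, Brisco 4, Carrow 3.
At 10 seats: Arden 2, Brisco 4, Carrow 4.
No department's allocation decreased.

none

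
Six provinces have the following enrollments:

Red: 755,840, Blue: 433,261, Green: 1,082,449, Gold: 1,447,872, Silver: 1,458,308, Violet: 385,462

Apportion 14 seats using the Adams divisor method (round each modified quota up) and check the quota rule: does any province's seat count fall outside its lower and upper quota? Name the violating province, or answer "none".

Standard quotas: Red 1.902, Blue 1.090, Green 2.724, Gold 3.644, Silver 3.670, Violet 0.970.
Adams allocation: Red 2, Blue 1, Green 3, Gold 3, Silver 4, Violet 1.
Every allocation lies between the lower and upper quota.

none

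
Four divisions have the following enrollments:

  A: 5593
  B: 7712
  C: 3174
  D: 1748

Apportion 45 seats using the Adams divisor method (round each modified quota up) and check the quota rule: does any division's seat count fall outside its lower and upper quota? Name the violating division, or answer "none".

Standard quotas: A 13.808, B 19.040, C 7.836, D 4.316.
Adams allocation: A 14, B 18, C 8, D 5.
B has quota 19.040 (lower 19, upper 20) but receives 18 — outside the quota interval.

B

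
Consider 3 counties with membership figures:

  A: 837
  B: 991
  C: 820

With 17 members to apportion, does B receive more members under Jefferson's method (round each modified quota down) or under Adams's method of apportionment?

Jefferson: A 5, B 7, C 5.
Adams: A 6, B 6, C 5.
B gets 7 under Jefferson and 6 under Adams.

Jefferson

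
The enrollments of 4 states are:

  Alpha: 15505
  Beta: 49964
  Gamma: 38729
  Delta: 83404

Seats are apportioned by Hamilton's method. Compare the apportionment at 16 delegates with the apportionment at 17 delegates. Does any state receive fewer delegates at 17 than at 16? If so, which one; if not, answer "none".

At 16 seats: Alpha 2, Beta 4, Gamma 3, Delta 7.
At 17 seats: Alpha 1, Beta 5, Gamma 3, Delta 8.
Alpha drops from 2 to 1.

Alpha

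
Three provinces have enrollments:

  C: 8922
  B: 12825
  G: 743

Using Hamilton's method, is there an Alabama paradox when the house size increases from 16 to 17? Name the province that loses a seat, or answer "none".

G

At 16 seats: C 6, B 9, G 1.
At 17 seats: C 7, B 10, G 0.
G drops from 1 to 0.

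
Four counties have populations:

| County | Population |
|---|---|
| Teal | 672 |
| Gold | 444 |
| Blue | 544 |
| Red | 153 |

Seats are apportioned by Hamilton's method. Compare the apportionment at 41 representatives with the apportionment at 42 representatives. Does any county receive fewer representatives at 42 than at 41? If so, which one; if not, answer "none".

Red

At 41 seats: Teal 15, Gold 10, Blue 12, Red 4.
At 42 seats: Teal 16, Gold 10, Blue 13, Red 3.
Red drops from 4 to 3.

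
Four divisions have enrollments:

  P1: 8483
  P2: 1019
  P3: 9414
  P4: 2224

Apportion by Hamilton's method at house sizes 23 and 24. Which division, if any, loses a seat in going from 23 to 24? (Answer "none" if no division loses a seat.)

P4

At 23 seats: P1 9, P2 1, P3 10, P4 3.
At 24 seats: P1 10, P2 1, P3 11, P4 2.
P4 drops from 3 to 2.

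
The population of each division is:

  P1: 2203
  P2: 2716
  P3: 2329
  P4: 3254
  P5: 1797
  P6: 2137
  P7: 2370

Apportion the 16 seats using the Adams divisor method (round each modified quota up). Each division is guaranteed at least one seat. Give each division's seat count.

Standard divisor 16806/16 ≈ 1050.375; standard quotas: P1 2.097, P2 2.586, P3 2.217, P4 3.098, P5 1.711, P6 2.035, P7 2.256.
Rounding up gives 3, 3, 3, 4, 2, 3, 3 = 21 seats, so the divisor must be adjusted.
With modified divisor 1300: modified quotas P1 1.695, P2 2.089, P3 1.792, P4 2.503, P5 1.382, P6 1.644, P7 1.823.
Rounding up: P1 2, P2 3, P3 2, P4 3, P5 2, P6 2, P7 2 (total 16).

P1: 2, P2: 3, P3: 2, P4: 3, P5: 2, P6: 2, P7: 2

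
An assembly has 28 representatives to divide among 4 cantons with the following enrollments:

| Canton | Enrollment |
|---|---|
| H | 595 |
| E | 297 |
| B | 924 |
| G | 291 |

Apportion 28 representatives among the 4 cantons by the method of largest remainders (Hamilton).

H 8, E 4, B 12, G 4

Total 2107; standard divisor 2107/28 ≈ 75.25.
Standard quotas: H 7.907, E 3.947, B 12.279, G 3.867.
Lower quotas: H 7, E 3, B 12, G 3 (sum 25, leaving 3 seats).
Remainders in descending order: E 0.947, H 0.907, G 0.867, B 0.279.
The surplus seats go to E, H, G.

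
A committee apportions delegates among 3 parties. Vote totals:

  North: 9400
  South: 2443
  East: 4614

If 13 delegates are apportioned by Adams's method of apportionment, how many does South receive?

2

Standard divisor 16457/13 ≈ 1265.923; standard quotas: North 7.425, South 1.930, East 3.645.
Rounding up gives 8, 2, 4 = 14 seats, so the divisor must be adjusted.
With modified divisor 1400: modified quotas North 6.714, South 1.745, East 3.296.
Rounding up: North 7, South 2, East 4 (total 13).
South receives 2.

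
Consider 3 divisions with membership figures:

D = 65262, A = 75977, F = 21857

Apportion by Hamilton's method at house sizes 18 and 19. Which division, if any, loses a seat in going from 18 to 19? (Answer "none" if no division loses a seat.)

At 18 seats: D 7, A 8, F 3.
At 19 seats: D 8, A 9, F 2.
F drops from 3 to 2.

F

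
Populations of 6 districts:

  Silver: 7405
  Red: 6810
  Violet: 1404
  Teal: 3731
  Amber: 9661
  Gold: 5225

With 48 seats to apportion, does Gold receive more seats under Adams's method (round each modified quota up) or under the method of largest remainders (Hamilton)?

Adams: Silver 10, Red 10, Violet 2, Teal 5, Amber 13, Gold 8.
Hamilton: Silver 10, Red 10, Violet 2, Teal 5, Amber 14, Gold 7.
Gold gets 8 under Adams and 7 under Hamilton.

Adams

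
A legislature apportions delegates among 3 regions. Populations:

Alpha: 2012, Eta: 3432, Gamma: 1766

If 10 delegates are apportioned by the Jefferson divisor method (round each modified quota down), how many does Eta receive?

Standard divisor 7210/10 ≈ 721; standard quotas: Alpha 2.791, Eta 4.760, Gamma 2.449.
Rounding down gives 2, 4, 2 = 8 seats, so the divisor must be adjusted.
With modified divisor 600: modified quotas Alpha 3.353, Eta 5.720, Gamma 2.943.
Rounding down: Alpha 3, Eta 5, Gamma 2 (total 10).
Eta receives 5.

5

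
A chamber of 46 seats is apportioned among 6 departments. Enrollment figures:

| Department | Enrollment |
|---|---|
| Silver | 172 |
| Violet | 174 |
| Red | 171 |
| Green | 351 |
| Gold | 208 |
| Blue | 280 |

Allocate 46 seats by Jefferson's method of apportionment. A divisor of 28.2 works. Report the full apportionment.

With modified divisor 28.2: modified quotas Silver 6.099, Violet 6.170, Red 6.064, Green 12.447, Gold 7.376, Blue 9.929.
Rounding down: Silver 6, Violet 6, Red 6, Green 12, Gold 7, Blue 9 (total 46).

Silver 6, Violet 6, Red 6, Green 12, Gold 7, Blue 9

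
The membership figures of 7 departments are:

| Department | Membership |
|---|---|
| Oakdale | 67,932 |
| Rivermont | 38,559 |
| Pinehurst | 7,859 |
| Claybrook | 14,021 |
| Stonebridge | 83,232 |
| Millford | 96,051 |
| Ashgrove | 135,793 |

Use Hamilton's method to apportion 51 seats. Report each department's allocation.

Oakdale=8; Rivermont=4; Pinehurst=1; Claybrook=2; Stonebridge=9; Millford=11; Ashgrove=16

The standard divisor is 443447/51 ≈ 8695.039.
Standard quotas: Oakdale 7.8127, Rivermont 4.4346, Pinehurst 0.9038, Claybrook 1.6125, Stonebridge 9.5724, Millford 11.0466, Ashgrove 15.6173.
Lower quotas: Oakdale 7, Rivermont 4, Pinehurst 0, Claybrook 1, Stonebridge 9, Millford 11, Ashgrove 15 (sum 47, leaving 4 seats).
Remainders in descending order: Pinehurst 0.9038, Oakdale 0.8127, Ashgrove 0.6173, Claybrook 0.6125, Stonebridge 0.5724, Rivermont 0.4346, Millford 0.0466.
Largest remainders: Pinehurst, Oakdale, Ashgrove, Claybrook receive the extra seats.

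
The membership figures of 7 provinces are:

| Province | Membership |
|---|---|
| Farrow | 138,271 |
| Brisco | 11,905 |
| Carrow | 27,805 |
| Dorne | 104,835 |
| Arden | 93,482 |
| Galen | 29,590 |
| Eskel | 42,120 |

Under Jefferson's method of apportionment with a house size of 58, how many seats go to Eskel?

Standard divisor 448008/58 ≈ 7724.276; standard quotas: Farrow 17.901, Brisco 1.541, Carrow 3.600, Dorne 13.572, Arden 12.102, Galen 3.831, Eskel 5.453.
Rounding down gives 17, 1, 3, 13, 12, 3, 5 = 54 seats, so the divisor must be adjusted.
With modified divisor 7230: modified quotas Farrow 19.125, Brisco 1.647, Carrow 3.846, Dorne 14.500, Arden 12.930, Galen 4.093, Eskel 5.826.
Rounding down: Farrow 19, Brisco 1, Carrow 3, Dorne 14, Arden 12, Galen 4, Eskel 5 (total 58).
Eskel receives 5.

5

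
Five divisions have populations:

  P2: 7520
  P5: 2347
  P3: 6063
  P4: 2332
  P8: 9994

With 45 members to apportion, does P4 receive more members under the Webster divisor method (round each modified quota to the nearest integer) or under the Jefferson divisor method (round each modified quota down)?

Webster

Webster: P2 12, P5 4, P3 9, P4 4, P8 16.
Jefferson: P2 12, P5 3, P3 10, P4 3, P8 17.
P4 gets 4 under Webster and 3 under Jefferson.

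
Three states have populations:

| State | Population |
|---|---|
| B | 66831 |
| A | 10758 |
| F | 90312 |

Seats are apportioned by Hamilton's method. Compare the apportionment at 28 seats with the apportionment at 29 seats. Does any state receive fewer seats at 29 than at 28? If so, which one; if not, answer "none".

none

At 28 seats: B 11, A 2, F 15.
At 29 seats: B 11, A 2, F 16.
No state's allocation decreased.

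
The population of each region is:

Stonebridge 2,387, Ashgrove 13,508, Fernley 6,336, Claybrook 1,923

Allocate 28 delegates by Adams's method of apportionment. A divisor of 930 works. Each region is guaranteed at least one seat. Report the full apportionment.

Stonebridge=3, Ashgrove=15, Fernley=7, Claybrook=3

With modified divisor 930: modified quotas Stonebridge 2.567, Ashgrove 14.525, Fernley 6.813, Claybrook 2.068.
Rounding up: Stonebridge 3, Ashgrove 15, Fernley 7, Claybrook 3 (total 28).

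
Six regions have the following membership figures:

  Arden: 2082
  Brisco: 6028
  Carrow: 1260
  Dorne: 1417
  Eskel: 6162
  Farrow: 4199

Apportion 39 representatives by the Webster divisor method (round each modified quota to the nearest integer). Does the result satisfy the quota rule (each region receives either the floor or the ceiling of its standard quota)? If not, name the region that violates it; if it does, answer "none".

none

Standard quotas: Arden 3.840, Brisco 11.117, Carrow 2.324, Dorne 2.613, Eskel 11.364, Farrow 7.744.
Webster allocation: Arden 4, Brisco 11, Carrow 2, Dorne 3, Eskel 11, Farrow 8.
Every allocation lies between the lower and upper quota.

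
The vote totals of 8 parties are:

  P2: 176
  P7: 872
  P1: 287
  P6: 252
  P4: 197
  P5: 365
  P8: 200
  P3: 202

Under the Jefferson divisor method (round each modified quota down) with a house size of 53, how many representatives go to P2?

3

Standard divisor 2551/53 ≈ 48.132; standard quotas: P2 3.657, P7 18.117, P1 5.963, P6 5.236, P4 4.093, P5 7.583, P8 4.155, P3 4.197.
Rounding down gives 3, 18, 5, 5, 4, 7, 4, 4 = 50 seats, so the divisor must be adjusted.
With modified divisor 45: modified quotas P2 3.911, P7 19.378, P1 6.378, P6 5.600, P4 4.378, P5 8.111, P8 4.444, P3 4.489.
Rounding down: P2 3, P7 19, P1 6, P6 5, P4 4, P5 8, P8 4, P3 4 (total 53).
P2 receives 3.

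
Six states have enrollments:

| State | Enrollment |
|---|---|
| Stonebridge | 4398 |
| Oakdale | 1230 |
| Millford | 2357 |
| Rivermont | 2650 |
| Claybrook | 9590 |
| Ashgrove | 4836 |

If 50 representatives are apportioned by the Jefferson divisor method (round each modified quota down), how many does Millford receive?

Standard divisor 25061/50 ≈ 501.22; standard quotas: Stonebridge 8.775, Oakdale 2.454, Millford 4.703, Rivermont 5.287, Claybrook 19.133, Ashgrove 9.648.
Rounding down gives 8, 2, 4, 5, 19, 9 = 47 seats, so the divisor must be adjusted.
With modified divisor 475: modified quotas Stonebridge 9.259, Oakdale 2.589, Millford 4.962, Rivermont 5.579, Claybrook 20.189, Ashgrove 10.181.
Rounding down: Stonebridge 9, Oakdale 2, Millford 4, Rivermont 5, Claybrook 20, Ashgrove 10 (total 50).
Millford receives 4.

4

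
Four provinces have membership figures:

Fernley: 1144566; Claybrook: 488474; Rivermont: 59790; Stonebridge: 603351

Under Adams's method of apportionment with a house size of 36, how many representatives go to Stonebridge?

Standard divisor 2296181/36 ≈ 63782.806; standard quotas: Fernley 17.945, Claybrook 7.658, Rivermont 0.937, Stonebridge 9.459.
Rounding up gives 18, 8, 1, 10 = 37 seats, so the divisor must be adjusted.
With modified divisor 67200: modified quotas Fernley 17.032, Claybrook 7.269, Rivermont 0.890, Stonebridge 8.978.
Rounding up: Fernley 18, Claybrook 8, Rivermont 1, Stonebridge 9 (total 36).
Stonebridge receives 9.

9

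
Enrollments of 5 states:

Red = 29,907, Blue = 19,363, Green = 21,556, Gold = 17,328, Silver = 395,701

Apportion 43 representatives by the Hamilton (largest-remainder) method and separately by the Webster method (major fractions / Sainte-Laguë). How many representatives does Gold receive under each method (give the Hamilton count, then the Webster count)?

Hamilton: Red 3, Blue 2, Green 2, Gold 1, Silver 35.
Webster: Red 3, Blue 2, Green 2, Gold 2, Silver 34.
Gold gets 1 under Hamilton and 2 under Webster.

1 and 2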